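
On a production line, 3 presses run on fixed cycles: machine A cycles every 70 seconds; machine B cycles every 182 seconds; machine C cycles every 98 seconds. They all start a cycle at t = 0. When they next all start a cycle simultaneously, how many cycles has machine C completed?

They are all back at their starting positions together after one LCM of the periods.
70 = 2 × 5 × 7
182 = 2 × 7 × 13
98 = 2 × 7^2
LCM(70, 182, 98) = 2 × 5 × 7^2 × 13 = 6370.
Cycles for period 98: 6370 / 98 = 65.

65 cycles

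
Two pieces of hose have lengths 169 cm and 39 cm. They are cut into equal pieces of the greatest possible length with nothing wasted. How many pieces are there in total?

Piece length = gcd(169, 39).
169 = 13^2
39 = 3 × 13
gcd(169, 39) = 13.
Total pieces = 169/13 + 39/13 = 13 + 3 = 16.

16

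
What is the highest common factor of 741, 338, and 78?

13

741 = 3 × 13 × 19
338 = 2 × 13^2
78 = 2 × 3 × 13
gcd(741, 338, 78) = 13.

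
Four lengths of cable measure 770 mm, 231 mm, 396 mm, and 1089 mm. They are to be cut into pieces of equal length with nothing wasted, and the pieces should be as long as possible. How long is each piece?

The greatest length dividing all of 770, 231, 396, and 1089 is their gcd.
770 = 2 × 5 × 7 × 11
231 = 3 × 7 × 11
396 = 2^2 × 3^2 × 11
1089 = 3^2 × 11^2
gcd(770, 231, 396, 1089) = 11.

11 mm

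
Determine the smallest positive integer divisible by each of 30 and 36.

180

30 = 2 × 3 × 5
36 = 2^2 × 3^2
LCM(30, 36) = 2^2 × 3^2 × 5 = 180.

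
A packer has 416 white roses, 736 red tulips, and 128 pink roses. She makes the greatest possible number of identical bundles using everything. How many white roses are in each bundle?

Number of bundles = gcd(416, 736, 128).
416 = 2^5 × 13
736 = 2^5 × 23
128 = 2^7
gcd(416, 736, 128) = 2^5 = 32.
white roses per bundle = 416 / 32 = 13.

13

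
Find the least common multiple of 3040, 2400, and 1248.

3040 = 2^5 × 5 × 19
2400 = 2^5 × 3 × 5^2
1248 = 2^5 × 3 × 13
LCM(3040, 2400, 1248) = 2^5 × 3 × 5^2 × 13 × 19 = 592800.

592800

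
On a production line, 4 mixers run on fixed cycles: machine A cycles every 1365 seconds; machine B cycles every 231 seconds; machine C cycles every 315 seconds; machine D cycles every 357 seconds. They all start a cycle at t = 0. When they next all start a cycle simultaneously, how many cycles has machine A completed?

They are all back at their starting positions together after one LCM of the periods.
1365 = 3 × 5 × 7 × 13
231 = 3 × 7 × 11
315 = 3^2 × 5 × 7
357 = 3 × 7 × 17
LCM(1365, 231, 315, 357) = 3^2 × 5 × 7 × 11 × 13 × 17 = 765765.
Cycles for period 1365: 765765 / 1365 = 561.

561 cycles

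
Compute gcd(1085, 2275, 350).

1085 = 5 × 7 × 31
2275 = 5^2 × 7 × 13
350 = 2 × 5^2 × 7
gcd(1085, 2275, 350) = 5 × 7 = 35.

35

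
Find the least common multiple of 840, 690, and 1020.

328440

840 = 2^3 × 3 × 5 × 7
690 = 2 × 3 × 5 × 23
1020 = 2^2 × 3 × 5 × 17
LCM(840, 690, 1020) = 2^3 × 3 × 5 × 7 × 17 × 23 = 328440.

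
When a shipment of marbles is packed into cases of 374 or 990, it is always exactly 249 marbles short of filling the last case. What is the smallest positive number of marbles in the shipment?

Being 249 short of a full case of size k means N ≡ −249 (mod k), i.e. N + 249 is a multiple of each size.
374 = 2 × 11 × 17
990 = 2 × 3^2 × 5 × 11
LCM(374, 990) = 2 × 3^2 × 5 × 11 × 17 = 16830.
Smallest positive N is 16830 − 249 = 16581.

16581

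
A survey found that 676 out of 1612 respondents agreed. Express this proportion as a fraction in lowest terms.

13/31

676 = 2^2 × 13^2
1612 = 2^2 × 13 × 31
gcd(676, 1612) = 2^2 × 13 = 52.
Divide numerator and denominator by 52: 676/1612 = 13/31.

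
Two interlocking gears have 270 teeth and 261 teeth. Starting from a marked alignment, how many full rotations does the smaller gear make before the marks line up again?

30 rotations

They are all back at their starting positions together after one LCM of the periods.
270 = 2 × 3^3 × 5
261 = 3^2 × 29
LCM(270, 261) = 2 × 3^3 × 5 × 29 = 7830.
Rotations for period 261: 7830 / 261 = 30.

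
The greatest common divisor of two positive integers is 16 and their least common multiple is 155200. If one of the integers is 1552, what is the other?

1600

For two integers, gcd × lcm = product, so the other is (16 × 155200) / 1552 = 2483200 / 1552 = 1600.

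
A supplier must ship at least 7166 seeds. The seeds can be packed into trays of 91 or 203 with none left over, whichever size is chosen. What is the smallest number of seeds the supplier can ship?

7917

The number of seeds must be a common multiple of 91 and 203, so a multiple of their LCM.
91 = 7 × 13
203 = 7 × 29
LCM(91, 203) = 7 × 13 × 29 = 2639.
Smallest multiple of 2639 that is ≥ 7166: ⌈7166/2639⌉ × 2639 = 3 × 2639 = 7917.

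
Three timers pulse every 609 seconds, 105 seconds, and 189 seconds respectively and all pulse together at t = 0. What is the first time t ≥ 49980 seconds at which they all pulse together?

54810 seconds

Joint pulses occur at multiples of LCM(609, 105, 189).
609 = 3 × 7 × 29
105 = 3 × 5 × 7
189 = 3^3 × 7
LCM(609, 105, 189) = 3^3 × 5 × 7 × 29 = 27405.
Smallest multiple of 27405 that is ≥ 49980: ⌈49980/27405⌉ × 27405 = 2 × 27405 = 54810.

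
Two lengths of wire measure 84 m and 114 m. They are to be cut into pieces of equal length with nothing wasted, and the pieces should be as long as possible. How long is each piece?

The greatest length dividing all of 84 and 114 is their gcd.
84 = 2^2 × 3 × 7
114 = 2 × 3 × 19
gcd(84, 114) = 2 × 3 = 6.

6 m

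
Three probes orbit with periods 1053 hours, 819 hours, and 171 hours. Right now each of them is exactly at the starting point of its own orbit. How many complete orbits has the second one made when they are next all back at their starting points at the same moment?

171 orbits

The first common completion time is the LCM of the periods.
1053 = 3^4 × 13
819 = 3^2 × 7 × 13
171 = 3^2 × 19
LCM(1053, 819, 171) = 3^4 × 7 × 13 × 19 = 140049.
Orbits for period 819: 140049 / 819 = 171.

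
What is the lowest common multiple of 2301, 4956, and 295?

2301 = 3 × 13 × 59
4956 = 2^2 × 3 × 7 × 59
295 = 5 × 59
LCM(2301, 4956, 295) = 2^2 × 3 × 5 × 7 × 13 × 59 = 322140.

322140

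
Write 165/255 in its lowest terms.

165 = 3 × 5 × 11
255 = 3 × 5 × 17
gcd(165, 255) = 3 × 5 = 15.
Divide numerator and denominator by 15: 165/255 = 11/17.

11/17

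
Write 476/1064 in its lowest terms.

476 = 2^2 × 7 × 17
1064 = 2^3 × 7 × 19
gcd(476, 1064) = 2^2 × 7 = 28.
Divide numerator and denominator by 28: 476/1064 = 17/38.

17/38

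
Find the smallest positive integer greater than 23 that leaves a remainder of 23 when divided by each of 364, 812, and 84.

31691

N − 23 must be a common multiple of 364, 812, and 84.
364 = 2^2 × 7 × 13
812 = 2^2 × 7 × 29
84 = 2^2 × 3 × 7
LCM(364, 812, 84) = 2^2 × 3 × 7 × 13 × 29 = 31668.
Smallest N > 23 is LCM + 23 = 31668 + 23 = 31691.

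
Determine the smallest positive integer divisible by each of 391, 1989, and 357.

320229

391 = 17 × 23
1989 = 3^2 × 13 × 17
357 = 3 × 7 × 17
LCM(391, 1989, 357) = 3^2 × 7 × 13 × 17 × 23 = 320229.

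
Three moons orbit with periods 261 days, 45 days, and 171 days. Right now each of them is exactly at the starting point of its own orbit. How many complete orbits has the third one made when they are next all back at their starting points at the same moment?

The first common completion time is the LCM of the periods.
261 = 3^2 × 29
45 = 3^2 × 5
171 = 3^2 × 19
LCM(261, 45, 171) = 3^2 × 5 × 19 × 29 = 24795.
Orbits for period 171: 24795 / 171 = 145.

145 orbits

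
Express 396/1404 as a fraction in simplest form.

396 = 2^2 × 3^2 × 11
1404 = 2^2 × 3^3 × 13
gcd(396, 1404) = 2^2 × 3^2 = 36.
Divide numerator and denominator by 36: 396/1404 = 11/39.

11/39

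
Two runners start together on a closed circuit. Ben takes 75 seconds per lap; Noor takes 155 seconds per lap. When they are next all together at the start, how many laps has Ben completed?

31 laps

The first common completion time is the LCM of the periods.
75 = 3 × 5^2
155 = 5 × 31
LCM(75, 155) = 3 × 5^2 × 31 = 2325.
Laps for period 75: 2325 / 75 = 31.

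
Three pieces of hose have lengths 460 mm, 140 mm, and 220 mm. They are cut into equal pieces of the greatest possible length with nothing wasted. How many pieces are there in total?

41

Piece length = gcd(460, 140, 220).
460 = 2^2 × 5 × 23
140 = 2^2 × 5 × 7
220 = 2^2 × 5 × 11
gcd(460, 140, 220) = 2^2 × 5 = 20.
Total pieces = 460/20 + 140/20 + 220/20 = 23 + 7 + 11 = 41.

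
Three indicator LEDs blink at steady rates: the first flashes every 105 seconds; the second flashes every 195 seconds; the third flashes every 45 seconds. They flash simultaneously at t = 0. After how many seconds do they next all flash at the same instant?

4095 seconds

The first simultaneous occurrence is after LCM of the individual periods.
105 = 3 × 5 × 7
195 = 3 × 5 × 13
45 = 3^2 × 5
LCM(105, 195, 45) = 3^2 × 5 × 7 × 13 = 4095.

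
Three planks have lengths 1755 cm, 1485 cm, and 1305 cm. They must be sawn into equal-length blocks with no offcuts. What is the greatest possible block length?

45 cm

The block length must divide every plank, so the greatest is gcd(1755, 1485, 1305).
1755 = 3^3 × 5 × 13
1485 = 3^3 × 5 × 11
1305 = 3^2 × 5 × 29
gcd(1755, 1485, 1305) = 3^2 × 5 = 45.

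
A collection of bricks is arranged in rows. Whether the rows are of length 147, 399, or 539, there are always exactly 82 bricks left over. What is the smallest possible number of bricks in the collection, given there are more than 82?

N − 82 must be a common multiple of 147, 399, and 539.
147 = 3 × 7^2
399 = 3 × 7 × 19
539 = 7^2 × 11
LCM(147, 399, 539) = 3 × 7^2 × 11 × 19 = 30723.
Smallest N > 82 is LCM + 82 = 30723 + 82 = 30805.

30805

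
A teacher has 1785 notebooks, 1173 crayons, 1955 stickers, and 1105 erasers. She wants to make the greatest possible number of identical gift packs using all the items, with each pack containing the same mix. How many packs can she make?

17 packs

The pack count must divide each quantity, so the greatest is gcd(1785, 1173, 1955, 1105).
1785 = 3 × 5 × 7 × 17
1173 = 3 × 17 × 23
1955 = 5 × 17 × 23
1105 = 5 × 13 × 17
gcd(1785, 1173, 1955, 1105) = 17.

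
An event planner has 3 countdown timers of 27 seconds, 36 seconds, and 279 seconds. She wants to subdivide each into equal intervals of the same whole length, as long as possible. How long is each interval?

The interval must divide each timer length; the longest such is the gcd.
27 = 3^3
36 = 2^2 × 3^2
279 = 3^2 × 31
gcd(27, 36, 279) = 3^2 = 9.

9 seconds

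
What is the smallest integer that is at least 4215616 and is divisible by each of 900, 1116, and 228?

The integer must be a common multiple of 900, 1116, and 228, so a multiple of their LCM.
900 = 2^2 × 3^2 × 5^2
1116 = 2^2 × 3^2 × 31
228 = 2^2 × 3 × 19
LCM(900, 1116, 228) = 2^2 × 3^2 × 5^2 × 19 × 31 = 530100.
Smallest multiple of 530100 that is ≥ 4215616: ⌈4215616/530100⌉ × 530100 = 8 × 530100 = 4240800.

4240800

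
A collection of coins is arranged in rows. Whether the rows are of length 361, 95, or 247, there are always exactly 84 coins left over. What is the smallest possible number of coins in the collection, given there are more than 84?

23549

N − 84 must be a common multiple of 361, 95, and 247.
361 = 19^2
95 = 5 × 19
247 = 13 × 19
LCM(361, 95, 247) = 5 × 13 × 19^2 = 23465.
Smallest N > 84 is LCM + 84 = 23465 + 84 = 23549.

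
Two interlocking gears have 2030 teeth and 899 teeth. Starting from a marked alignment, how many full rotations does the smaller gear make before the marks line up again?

They are all back at their starting positions together after one LCM of the periods.
2030 = 2 × 5 × 7 × 29
899 = 29 × 31
LCM(2030, 899) = 2 × 5 × 7 × 29 × 31 = 62930.
Rotations for period 899: 62930 / 899 = 70.

70 rotations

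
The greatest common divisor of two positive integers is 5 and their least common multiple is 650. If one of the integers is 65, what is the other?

50

For two integers, gcd × lcm = product, so the other is (5 × 650) / 65 = 3250 / 65 = 50.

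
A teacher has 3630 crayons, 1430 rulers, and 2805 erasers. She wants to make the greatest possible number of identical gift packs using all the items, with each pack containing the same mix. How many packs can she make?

55 packs

The pack count must divide each quantity, so the greatest is gcd(3630, 1430, 2805).
3630 = 2 × 3 × 5 × 11^2
1430 = 2 × 5 × 11 × 13
2805 = 3 × 5 × 11 × 17
gcd(3630, 1430, 2805) = 5 × 11 = 55.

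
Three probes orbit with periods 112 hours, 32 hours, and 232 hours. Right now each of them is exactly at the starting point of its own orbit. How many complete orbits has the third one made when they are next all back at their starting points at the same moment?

28 orbits

They are all back at their starting positions together after one LCM of the periods.
112 = 2^4 × 7
32 = 2^5
232 = 2^3 × 29
LCM(112, 32, 232) = 2^5 × 7 × 29 = 6496.
Orbits for period 232: 6496 / 232 = 28.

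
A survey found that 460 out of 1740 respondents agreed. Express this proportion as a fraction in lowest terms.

23/87

460 = 2^2 × 5 × 23
1740 = 2^2 × 3 × 5 × 29
gcd(460, 1740) = 2^2 × 5 = 20.
Divide numerator and denominator by 20: 460/1740 = 23/87.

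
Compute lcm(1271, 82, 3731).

231322

1271 = 31 × 41
82 = 2 × 41
3731 = 7 × 13 × 41
LCM(1271, 82, 3731) = 2 × 7 × 13 × 31 × 41 = 231322.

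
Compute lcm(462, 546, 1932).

276276

462 = 2 × 3 × 7 × 11
546 = 2 × 3 × 7 × 13
1932 = 2^2 × 3 × 7 × 23
LCM(462, 546, 1932) = 2^2 × 3 × 7 × 11 × 13 × 23 = 276276.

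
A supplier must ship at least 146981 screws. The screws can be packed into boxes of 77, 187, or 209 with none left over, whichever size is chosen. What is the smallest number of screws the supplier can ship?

The number of screws must be a common multiple of 77, 187, and 209, so a multiple of their LCM.
77 = 7 × 11
187 = 11 × 17
209 = 11 × 19
LCM(77, 187, 209) = 7 × 11 × 17 × 19 = 24871.
Smallest multiple of 24871 that is ≥ 146981: ⌈146981/24871⌉ × 24871 = 6 × 24871 = 149226.

149226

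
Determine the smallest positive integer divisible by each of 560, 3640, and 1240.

560 = 2^4 × 5 × 7
3640 = 2^3 × 5 × 7 × 13
1240 = 2^3 × 5 × 31
LCM(560, 3640, 1240) = 2^4 × 5 × 7 × 13 × 31 = 225680.

225680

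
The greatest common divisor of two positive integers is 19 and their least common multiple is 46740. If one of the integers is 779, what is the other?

For two integers, gcd × lcm = product, so the other is (19 × 46740) / 779 = 888060 / 779 = 1140.

1140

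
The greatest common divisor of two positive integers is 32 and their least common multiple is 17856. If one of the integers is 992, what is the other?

For two integers, gcd × lcm = product, so the other is (32 × 17856) / 992 = 571392 / 992 = 576.

576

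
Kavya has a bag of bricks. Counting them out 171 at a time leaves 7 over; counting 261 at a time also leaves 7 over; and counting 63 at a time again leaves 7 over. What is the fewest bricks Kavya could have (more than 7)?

N − 7 must be a common multiple of 171, 261, and 63.
171 = 3^2 × 19
261 = 3^2 × 29
63 = 3^2 × 7
LCM(171, 261, 63) = 3^2 × 7 × 19 × 29 = 34713.
Smallest N > 7 is LCM + 7 = 34713 + 7 = 34720.

34720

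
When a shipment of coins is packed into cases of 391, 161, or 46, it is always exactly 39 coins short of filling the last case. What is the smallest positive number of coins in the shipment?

5435

Being 39 short of a full case of size k means N ≡ −39 (mod k), i.e. N + 39 is a multiple of each size.
391 = 17 × 23
161 = 7 × 23
46 = 2 × 23
LCM(391, 161, 46) = 2 × 7 × 17 × 23 = 5474.
Smallest positive N is 5474 − 39 = 5435.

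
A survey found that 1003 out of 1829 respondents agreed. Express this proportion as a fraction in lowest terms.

17/31

1003 = 17 × 59
1829 = 31 × 59
gcd(1003, 1829) = 59.
Divide numerator and denominator by 59: 1003/1829 = 17/31.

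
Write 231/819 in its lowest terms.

231 = 3 × 7 × 11
819 = 3^2 × 7 × 13
gcd(231, 819) = 3 × 7 = 21.
Divide numerator and denominator by 21: 231/819 = 11/39.

11/39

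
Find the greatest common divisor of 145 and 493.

29

145 = 5 × 29
493 = 17 × 29
gcd(145, 493) = 29.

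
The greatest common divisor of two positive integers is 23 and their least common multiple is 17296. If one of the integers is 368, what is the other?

1081

For two integers, gcd × lcm = product, so the other is (23 × 17296) / 368 = 397808 / 368 = 1081.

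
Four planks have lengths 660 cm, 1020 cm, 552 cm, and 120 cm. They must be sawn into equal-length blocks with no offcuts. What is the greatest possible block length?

12 cm

The block length must divide every plank, so the greatest is gcd(660, 1020, 552, 120).
660 = 2^2 × 3 × 5 × 11
1020 = 2^2 × 3 × 5 × 17
552 = 2^3 × 3 × 23
120 = 2^3 × 3 × 5
gcd(660, 1020, 552, 120) = 2^2 × 3 = 12.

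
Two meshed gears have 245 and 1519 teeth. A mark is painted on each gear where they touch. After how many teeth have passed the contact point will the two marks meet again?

We need the least common multiple of the intervals.
245 = 5 × 7^2
1519 = 7^2 × 31
LCM(245, 1519) = 5 × 7^2 × 31 = 7595.

7595 teeth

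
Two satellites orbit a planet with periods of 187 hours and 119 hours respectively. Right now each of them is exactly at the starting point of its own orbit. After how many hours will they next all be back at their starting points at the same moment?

We need the least common multiple of the intervals.
187 = 11 × 17
119 = 7 × 17
LCM(187, 119) = 7 × 11 × 17 = 1309.

1309 hours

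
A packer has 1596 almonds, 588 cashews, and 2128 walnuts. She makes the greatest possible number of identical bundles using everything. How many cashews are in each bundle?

21

Number of bundles = gcd(1596, 588, 2128).
1596 = 2^2 × 3 × 7 × 19
588 = 2^2 × 3 × 7^2
2128 = 2^4 × 7 × 19
gcd(1596, 588, 2128) = 2^2 × 7 = 28.
cashews per bundle = 588 / 28 = 21.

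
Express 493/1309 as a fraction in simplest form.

493 = 17 × 29
1309 = 7 × 11 × 17
gcd(493, 1309) = 17.
Divide numerator and denominator by 17: 493/1309 = 29/77.

29/77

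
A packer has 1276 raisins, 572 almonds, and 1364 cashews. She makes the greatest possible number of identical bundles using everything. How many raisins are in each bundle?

Number of bundles = gcd(1276, 572, 1364).
1276 = 2^2 × 11 × 29
572 = 2^2 × 11 × 13
1364 = 2^2 × 11 × 31
gcd(1276, 572, 1364) = 2^2 × 11 = 44.
raisins per bundle = 1276 / 44 = 29.

29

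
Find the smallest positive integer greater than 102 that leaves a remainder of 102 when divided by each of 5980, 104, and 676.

N − 102 must be a common multiple of 5980, 104, and 676.
5980 = 2^2 × 5 × 13 × 23
104 = 2^3 × 13
676 = 2^2 × 13^2
LCM(5980, 104, 676) = 2^3 × 5 × 13^2 × 23 = 155480.
Smallest N > 102 is LCM + 102 = 155480 + 102 = 155582.

155582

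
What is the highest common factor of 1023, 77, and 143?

11

1023 = 3 × 11 × 31
77 = 7 × 11
143 = 11 × 13
gcd(1023, 77, 143) = 11.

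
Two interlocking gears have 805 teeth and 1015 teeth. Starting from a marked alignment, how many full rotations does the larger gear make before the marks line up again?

The first common completion time is the LCM of the periods.
805 = 5 × 7 × 23
1015 = 5 × 7 × 29
LCM(805, 1015) = 5 × 7 × 23 × 29 = 23345.
Rotations for period 1015: 23345 / 1015 = 23.

23 rotations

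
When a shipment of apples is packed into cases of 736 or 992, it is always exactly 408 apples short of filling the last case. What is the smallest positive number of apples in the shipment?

Being 408 short of a full case of size k means N ≡ −408 (mod k), i.e. N + 408 is a multiple of each size.
736 = 2^5 × 23
992 = 2^5 × 31
LCM(736, 992) = 2^5 × 23 × 31 = 22816.
Smallest positive N is 22816 − 408 = 22408.

22408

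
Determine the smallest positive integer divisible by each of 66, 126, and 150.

34650

66 = 2 × 3 × 11
126 = 2 × 3^2 × 7
150 = 2 × 3 × 5^2
LCM(66, 126, 150) = 2 × 3^2 × 5^2 × 7 × 11 = 34650.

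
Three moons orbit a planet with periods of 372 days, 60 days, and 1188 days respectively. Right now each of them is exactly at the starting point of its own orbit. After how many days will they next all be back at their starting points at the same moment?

184140 days

They coincide at every common multiple of the periods; the first is the LCM.
372 = 2^2 × 3 × 31
60 = 2^2 × 3 × 5
1188 = 2^2 × 3^3 × 11
LCM(372, 60, 1188) = 2^2 × 3^3 × 5 × 11 × 31 = 184140.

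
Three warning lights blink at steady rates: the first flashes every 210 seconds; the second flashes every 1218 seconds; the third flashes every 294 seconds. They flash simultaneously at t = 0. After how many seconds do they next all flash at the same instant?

We need the least common multiple of the intervals.
210 = 2 × 3 × 5 × 7
1218 = 2 × 3 × 7 × 29
294 = 2 × 3 × 7^2
LCM(210, 1218, 294) = 2 × 3 × 5 × 7^2 × 29 = 42630.

42630 seconds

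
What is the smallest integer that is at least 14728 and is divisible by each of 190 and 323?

16150

The integer must be a common multiple of 190 and 323, so a multiple of their LCM.
190 = 2 × 5 × 19
323 = 17 × 19
LCM(190, 323) = 2 × 5 × 17 × 19 = 3230.
Smallest multiple of 3230 that is ≥ 14728: ⌈14728/3230⌉ × 3230 = 5 × 3230 = 16150.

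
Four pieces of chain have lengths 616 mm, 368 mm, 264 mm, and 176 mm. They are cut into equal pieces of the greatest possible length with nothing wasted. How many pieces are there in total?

178

Piece length = gcd(616, 368, 264, 176).
616 = 2^3 × 7 × 11
368 = 2^4 × 23
264 = 2^3 × 3 × 11
176 = 2^4 × 11
gcd(616, 368, 264, 176) = 2^3 = 8.
Total pieces = 616/8 + 368/8 + 264/8 + 176/8 = 77 + 46 + 33 + 22 = 178.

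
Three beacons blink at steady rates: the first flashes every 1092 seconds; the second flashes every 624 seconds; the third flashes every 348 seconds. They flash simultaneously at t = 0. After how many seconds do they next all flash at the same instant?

126672 seconds

They coincide at every common multiple of the periods; the first is the LCM.
1092 = 2^2 × 3 × 7 × 13
624 = 2^4 × 3 × 13
348 = 2^2 × 3 × 29
LCM(1092, 624, 348) = 2^4 × 3 × 7 × 13 × 29 = 126672.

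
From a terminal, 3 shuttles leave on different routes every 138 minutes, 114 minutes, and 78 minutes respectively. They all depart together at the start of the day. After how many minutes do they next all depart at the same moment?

34086 minutes

The first simultaneous occurrence is after LCM of the individual periods.
138 = 2 × 3 × 23
114 = 2 × 3 × 19
78 = 2 × 3 × 13
LCM(138, 114, 78) = 2 × 3 × 13 × 19 × 23 = 34086.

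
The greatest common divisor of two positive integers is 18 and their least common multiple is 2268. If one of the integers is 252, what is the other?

For two integers, gcd × lcm = product, so the other is (18 × 2268) / 252 = 40824 / 252 = 162.

162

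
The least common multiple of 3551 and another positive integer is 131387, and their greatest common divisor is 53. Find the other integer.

1961

gcd × lcm = product of the two integers, so the other integer is (53 × 131387) / 3551 = 1961.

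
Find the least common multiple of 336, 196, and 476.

336 = 2^4 × 3 × 7
196 = 2^2 × 7^2
476 = 2^2 × 7 × 17
LCM(336, 196, 476) = 2^4 × 3 × 7^2 × 17 = 39984.

39984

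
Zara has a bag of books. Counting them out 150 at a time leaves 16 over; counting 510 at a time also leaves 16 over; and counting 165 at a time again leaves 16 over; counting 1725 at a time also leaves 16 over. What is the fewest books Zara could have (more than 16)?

645166

N − 16 must be a common multiple of 150, 510, 165, and 1725.
150 = 2 × 3 × 5^2
510 = 2 × 3 × 5 × 17
165 = 3 × 5 × 11
1725 = 3 × 5^2 × 23
LCM(150, 510, 165, 1725) = 2 × 3 × 5^2 × 11 × 17 × 23 = 645150.
Smallest N > 16 is LCM + 16 = 645150 + 16 = 645166.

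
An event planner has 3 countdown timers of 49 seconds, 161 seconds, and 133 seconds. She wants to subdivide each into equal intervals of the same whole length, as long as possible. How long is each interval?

The interval must divide each timer length; the longest such is the gcd.
49 = 7^2
161 = 7 × 23
133 = 7 × 19
gcd(49, 161, 133) = 7.

7 seconds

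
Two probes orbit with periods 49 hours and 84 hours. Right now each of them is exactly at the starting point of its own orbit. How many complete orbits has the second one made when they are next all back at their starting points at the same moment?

They are all back at their starting positions together after one LCM of the periods.
49 = 7^2
84 = 2^2 × 3 × 7
LCM(49, 84) = 2^2 × 3 × 7^2 = 588.
Orbits for period 84: 588 / 84 = 7.

7 orbits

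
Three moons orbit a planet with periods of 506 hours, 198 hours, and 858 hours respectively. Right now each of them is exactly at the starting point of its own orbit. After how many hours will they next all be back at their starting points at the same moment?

59202 hours

They coincide at every common multiple of the periods; the first is the LCM.
506 = 2 × 11 × 23
198 = 2 × 3^2 × 11
858 = 2 × 3 × 11 × 13
LCM(506, 198, 858) = 2 × 3^2 × 11 × 13 × 23 = 59202.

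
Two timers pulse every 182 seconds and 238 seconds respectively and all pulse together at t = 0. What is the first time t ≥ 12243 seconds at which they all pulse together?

Joint pulses occur at multiples of LCM(182, 238).
182 = 2 × 7 × 13
238 = 2 × 7 × 17
LCM(182, 238) = 2 × 7 × 13 × 17 = 3094.
Smallest multiple of 3094 that is ≥ 12243: ⌈12243/3094⌉ × 3094 = 4 × 3094 = 12376.

12376 seconds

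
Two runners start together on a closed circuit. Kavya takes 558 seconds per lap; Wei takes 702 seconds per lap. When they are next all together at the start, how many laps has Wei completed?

31 laps

They are all back at their starting positions together after one LCM of the periods.
558 = 2 × 3^2 × 31
702 = 2 × 3^3 × 13
LCM(558, 702) = 2 × 3^3 × 13 × 31 = 21762.
Laps for period 702: 21762 / 702 = 31.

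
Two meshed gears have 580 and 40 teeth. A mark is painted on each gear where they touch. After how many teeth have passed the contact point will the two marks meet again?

1160 teeth

They coincide at every common multiple of the periods; the first is the LCM.
580 = 2^2 × 5 × 29
40 = 2^3 × 5
LCM(580, 40) = 2^3 × 5 × 29 = 1160.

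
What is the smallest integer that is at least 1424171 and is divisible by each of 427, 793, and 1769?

1448811

The integer must be a common multiple of 427, 793, and 1769, so a multiple of their LCM.
427 = 7 × 61
793 = 13 × 61
1769 = 29 × 61
LCM(427, 793, 1769) = 7 × 13 × 29 × 61 = 160979.
Smallest multiple of 160979 that is ≥ 1424171: ⌈1424171/160979⌉ × 160979 = 9 × 160979 = 1448811.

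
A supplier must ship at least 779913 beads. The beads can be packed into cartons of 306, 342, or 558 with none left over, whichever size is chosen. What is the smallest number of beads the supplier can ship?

The number of beads must be a common multiple of 306, 342, and 558, so a multiple of their LCM.
306 = 2 × 3^2 × 17
342 = 2 × 3^2 × 19
558 = 2 × 3^2 × 31
LCM(306, 342, 558) = 2 × 3^2 × 17 × 19 × 31 = 180234.
Smallest multiple of 180234 that is ≥ 779913: ⌈779913/180234⌉ × 180234 = 5 × 180234 = 901170.

901170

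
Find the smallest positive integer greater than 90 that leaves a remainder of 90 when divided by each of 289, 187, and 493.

92281

N − 90 must be a common multiple of 289, 187, and 493.
289 = 17^2
187 = 11 × 17
493 = 17 × 29
LCM(289, 187, 493) = 11 × 17^2 × 29 = 92191.
Smallest N > 90 is LCM + 90 = 92191 + 90 = 92281.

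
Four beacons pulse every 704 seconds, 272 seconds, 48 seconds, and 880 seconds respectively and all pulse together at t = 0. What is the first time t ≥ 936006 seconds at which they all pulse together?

Joint pulses occur at multiples of LCM(704, 272, 48, 880).
704 = 2^6 × 11
272 = 2^4 × 17
48 = 2^4 × 3
880 = 2^4 × 5 × 11
LCM(704, 272, 48, 880) = 2^6 × 3 × 5 × 11 × 17 = 179520.
Smallest multiple of 179520 that is ≥ 936006: ⌈936006/179520⌉ × 179520 = 6 × 179520 = 1077120.

1077120 seconds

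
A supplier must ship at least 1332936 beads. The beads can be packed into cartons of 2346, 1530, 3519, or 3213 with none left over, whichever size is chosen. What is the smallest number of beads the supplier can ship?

1477980

The number of beads must be a common multiple of 2346, 1530, 3519, and 3213, so a multiple of their LCM.
2346 = 2 × 3 × 17 × 23
1530 = 2 × 3^2 × 5 × 17
3519 = 3^2 × 17 × 23
3213 = 3^3 × 7 × 17
LCM(2346, 1530, 3519, 3213) = 2 × 3^3 × 5 × 7 × 17 × 23 = 738990.
Smallest multiple of 738990 that is ≥ 1332936: ⌈1332936/738990⌉ × 738990 = 2 × 738990 = 1477980.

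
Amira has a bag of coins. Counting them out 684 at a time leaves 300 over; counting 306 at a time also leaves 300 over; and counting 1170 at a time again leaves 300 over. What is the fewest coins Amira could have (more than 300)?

756120

N − 300 must be a common multiple of 684, 306, and 1170.
684 = 2^2 × 3^2 × 19
306 = 2 × 3^2 × 17
1170 = 2 × 3^2 × 5 × 13
LCM(684, 306, 1170) = 2^2 × 3^2 × 5 × 13 × 17 × 19 = 755820.
Smallest N > 300 is LCM + 300 = 755820 + 300 = 756120.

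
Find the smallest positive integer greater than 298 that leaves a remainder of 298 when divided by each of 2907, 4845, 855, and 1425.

N − 298 must be a common multiple of 2907, 4845, 855, and 1425.
2907 = 3^2 × 17 × 19
4845 = 3 × 5 × 17 × 19
855 = 3^2 × 5 × 19
1425 = 3 × 5^2 × 19
LCM(2907, 4845, 855, 1425) = 3^2 × 5^2 × 17 × 19 = 72675.
Smallest N > 298 is LCM + 298 = 72675 + 298 = 72973.

72973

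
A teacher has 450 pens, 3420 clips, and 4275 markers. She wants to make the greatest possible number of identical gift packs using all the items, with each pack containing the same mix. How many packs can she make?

The pack count must divide each quantity, so the greatest is gcd(450, 3420, 4275).
450 = 2 × 3^2 × 5^2
3420 = 2^2 × 3^2 × 5 × 19
4275 = 3^2 × 5^2 × 19
gcd(450, 3420, 4275) = 3^2 × 5 = 45.

45 packs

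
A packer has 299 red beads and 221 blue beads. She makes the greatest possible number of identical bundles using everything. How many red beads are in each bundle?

23

Number of bundles = gcd(299, 221).
299 = 13 × 23
221 = 13 × 17
gcd(299, 221) = 13.
red beads per bundle = 299 / 13 = 23.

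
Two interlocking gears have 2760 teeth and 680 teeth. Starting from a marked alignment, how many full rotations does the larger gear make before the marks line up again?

17 rotations

They are all back at their starting positions together after one LCM of the periods.
2760 = 2^3 × 3 × 5 × 23
680 = 2^3 × 5 × 17
LCM(2760, 680) = 2^3 × 3 × 5 × 17 × 23 = 46920.
Rotations for period 2760: 46920 / 2760 = 17.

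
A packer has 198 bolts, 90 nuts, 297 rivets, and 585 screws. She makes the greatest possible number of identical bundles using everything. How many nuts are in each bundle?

10

Number of bundles = gcd(198, 90, 297, 585).
198 = 2 × 3^2 × 11
90 = 2 × 3^2 × 5
297 = 3^3 × 11
585 = 3^2 × 5 × 13
gcd(198, 90, 297, 585) = 3^2 = 9.
nuts per bundle = 90 / 9 = 10.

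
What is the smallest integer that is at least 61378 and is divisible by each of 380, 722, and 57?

64980

The integer must be a common multiple of 380, 722, and 57, so a multiple of their LCM.
380 = 2^2 × 5 × 19
722 = 2 × 19^2
57 = 3 × 19
LCM(380, 722, 57) = 2^2 × 3 × 5 × 19^2 = 21660.
Smallest multiple of 21660 that is ≥ 61378: ⌈61378/21660⌉ × 21660 = 3 × 21660 = 64980.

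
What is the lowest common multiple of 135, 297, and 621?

135 = 3^3 × 5
297 = 3^3 × 11
621 = 3^3 × 23
LCM(135, 297, 621) = 3^3 × 5 × 11 × 23 = 34155.

34155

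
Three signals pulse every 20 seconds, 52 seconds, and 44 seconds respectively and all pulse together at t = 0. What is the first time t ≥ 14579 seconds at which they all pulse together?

17160 seconds

Joint pulses occur at multiples of LCM(20, 52, 44).
20 = 2^2 × 5
52 = 2^2 × 13
44 = 2^2 × 11
LCM(20, 52, 44) = 2^2 × 5 × 11 × 13 = 2860.
Smallest multiple of 2860 that is ≥ 14579: ⌈14579/2860⌉ × 2860 = 6 × 2860 = 17160.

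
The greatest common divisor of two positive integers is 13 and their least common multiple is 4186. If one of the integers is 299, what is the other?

182

For two integers, gcd × lcm = product, so the other is (13 × 4186) / 299 = 54418 / 299 = 182.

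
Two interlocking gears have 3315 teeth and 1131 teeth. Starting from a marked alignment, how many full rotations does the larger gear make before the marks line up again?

29 rotations

All finish a whole number of cycles simultaneously at t = LCM of the periods.
3315 = 3 × 5 × 13 × 17
1131 = 3 × 13 × 29
LCM(3315, 1131) = 3 × 5 × 13 × 17 × 29 = 96135.
Rotations for period 3315: 96135 / 3315 = 29.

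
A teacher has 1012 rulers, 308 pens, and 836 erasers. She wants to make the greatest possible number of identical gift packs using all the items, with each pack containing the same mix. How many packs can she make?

44 packs

The pack count must divide each quantity, so the greatest is gcd(1012, 308, 836).
1012 = 2^2 × 11 × 23
308 = 2^2 × 7 × 11
836 = 2^2 × 11 × 19
gcd(1012, 308, 836) = 2^2 × 11 = 44.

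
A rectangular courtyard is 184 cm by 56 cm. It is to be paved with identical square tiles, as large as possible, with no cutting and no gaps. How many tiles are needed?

Tile side = gcd(184, 56).
184 = 2^3 × 23
56 = 2^3 × 7
gcd(184, 56) = 2^3 = 8.
Tiles: (184/8) × (56/8) = 23 × 7 = 161.

161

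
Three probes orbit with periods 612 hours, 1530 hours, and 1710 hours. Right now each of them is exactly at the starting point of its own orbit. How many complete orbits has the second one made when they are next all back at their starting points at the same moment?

38 orbits

All finish a whole number of cycles simultaneously at t = LCM of the periods.
612 = 2^2 × 3^2 × 17
1530 = 2 × 3^2 × 5 × 17
1710 = 2 × 3^2 × 5 × 19
LCM(612, 1530, 1710) = 2^2 × 3^2 × 5 × 17 × 19 = 58140.
Orbits for period 1530: 58140 / 1530 = 38.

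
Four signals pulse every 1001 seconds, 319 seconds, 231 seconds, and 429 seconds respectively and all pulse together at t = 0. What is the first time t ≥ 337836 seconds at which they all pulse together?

Joint pulses occur at multiples of LCM(1001, 319, 231, 429).
1001 = 7 × 11 × 13
319 = 11 × 29
231 = 3 × 7 × 11
429 = 3 × 11 × 13
LCM(1001, 319, 231, 429) = 3 × 7 × 11 × 13 × 29 = 87087.
Smallest multiple of 87087 that is ≥ 337836: ⌈337836/87087⌉ × 87087 = 4 × 87087 = 348348.

348348 seconds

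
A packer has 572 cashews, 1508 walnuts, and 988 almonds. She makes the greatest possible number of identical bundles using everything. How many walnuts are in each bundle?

Number of bundles = gcd(572, 1508, 988).
572 = 2^2 × 11 × 13
1508 = 2^2 × 13 × 29
988 = 2^2 × 13 × 19
gcd(572, 1508, 988) = 2^2 × 13 = 52.
walnuts per bundle = 1508 / 52 = 29.

29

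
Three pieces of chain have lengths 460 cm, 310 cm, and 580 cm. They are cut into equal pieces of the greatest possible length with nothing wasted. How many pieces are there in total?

Piece length = gcd(460, 310, 580).
460 = 2^2 × 5 × 23
310 = 2 × 5 × 31
580 = 2^2 × 5 × 29
gcd(460, 310, 580) = 2 × 5 = 10.
Total pieces = 460/10 + 310/10 + 580/10 = 46 + 31 + 58 = 135.

135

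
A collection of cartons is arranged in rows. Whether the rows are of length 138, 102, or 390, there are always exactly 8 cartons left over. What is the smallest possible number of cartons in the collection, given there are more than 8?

152498

N − 8 must be a common multiple of 138, 102, and 390.
138 = 2 × 3 × 23
102 = 2 × 3 × 17
390 = 2 × 3 × 5 × 13
LCM(138, 102, 390) = 2 × 3 × 5 × 13 × 17 × 23 = 152490.
Smallest N > 8 is LCM + 8 = 152490 + 8 = 152498.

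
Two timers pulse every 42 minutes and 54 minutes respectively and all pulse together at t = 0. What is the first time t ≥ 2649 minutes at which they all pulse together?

3024 minutes

Joint pulses occur at multiples of LCM(42, 54).
42 = 2 × 3 × 7
54 = 2 × 3^3
LCM(42, 54) = 2 × 3^3 × 7 = 378.
Smallest multiple of 378 that is ≥ 2649: ⌈2649/378⌉ × 378 = 8 × 378 = 3024.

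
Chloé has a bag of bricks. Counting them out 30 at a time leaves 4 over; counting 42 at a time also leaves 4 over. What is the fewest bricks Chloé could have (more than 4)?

214

N − 4 must be a common multiple of 30 and 42.
30 = 2 × 3 × 5
42 = 2 × 3 × 7
LCM(30, 42) = 2 × 3 × 5 × 7 = 210.
Smallest N > 4 is LCM + 4 = 210 + 4 = 214.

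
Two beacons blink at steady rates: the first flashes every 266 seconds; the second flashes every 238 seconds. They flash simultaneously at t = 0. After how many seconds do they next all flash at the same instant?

4522 seconds

We need the least common multiple of the intervals.
266 = 2 × 7 × 19
238 = 2 × 7 × 17
LCM(266, 238) = 2 × 7 × 17 × 19 = 4522.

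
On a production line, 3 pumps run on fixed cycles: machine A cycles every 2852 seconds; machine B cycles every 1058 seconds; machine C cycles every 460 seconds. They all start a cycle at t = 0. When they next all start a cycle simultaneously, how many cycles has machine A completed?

They are all back at their starting positions together after one LCM of the periods.
2852 = 2^2 × 23 × 31
1058 = 2 × 23^2
460 = 2^2 × 5 × 23
LCM(2852, 1058, 460) = 2^2 × 5 × 23^2 × 31 = 327980.
Cycles for period 2852: 327980 / 2852 = 115.

115 cycles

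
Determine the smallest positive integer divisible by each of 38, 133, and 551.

38 = 2 × 19
133 = 7 × 19
551 = 19 × 29
LCM(38, 133, 551) = 2 × 7 × 19 × 29 = 7714.

7714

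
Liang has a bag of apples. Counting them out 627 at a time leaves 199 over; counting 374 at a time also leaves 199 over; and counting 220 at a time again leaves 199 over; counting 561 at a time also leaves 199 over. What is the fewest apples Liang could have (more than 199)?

213379

N − 199 must be a common multiple of 627, 374, 220, and 561.
627 = 3 × 11 × 19
374 = 2 × 11 × 17
220 = 2^2 × 5 × 11
561 = 3 × 11 × 17
LCM(627, 374, 220, 561) = 2^2 × 3 × 5 × 11 × 17 × 19 = 213180.
Smallest N > 199 is LCM + 199 = 213180 + 199 = 213379.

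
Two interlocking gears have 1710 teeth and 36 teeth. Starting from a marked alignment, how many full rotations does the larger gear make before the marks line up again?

2 rotations

The first common completion time is the LCM of the periods.
1710 = 2 × 3^2 × 5 × 19
36 = 2^2 × 3^2
LCM(1710, 36) = 2^2 × 3^2 × 5 × 19 = 3420.
Rotations for period 1710: 3420 / 1710 = 2.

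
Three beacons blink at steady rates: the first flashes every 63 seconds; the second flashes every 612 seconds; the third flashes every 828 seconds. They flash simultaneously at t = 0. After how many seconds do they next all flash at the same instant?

We need the least common multiple of the intervals.
63 = 3^2 × 7
612 = 2^2 × 3^2 × 17
828 = 2^2 × 3^2 × 23
LCM(63, 612, 828) = 2^2 × 3^2 × 7 × 17 × 23 = 98532.

98532 seconds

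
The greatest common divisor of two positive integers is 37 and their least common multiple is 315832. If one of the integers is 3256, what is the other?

For two integers, gcd × lcm = product, so the other is (37 × 315832) / 3256 = 11685784 / 3256 = 3589.

3589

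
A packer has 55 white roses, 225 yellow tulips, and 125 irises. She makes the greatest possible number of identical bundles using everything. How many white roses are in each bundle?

11

Number of bundles = gcd(55, 225, 125).
55 = 5 × 11
225 = 3^2 × 5^2
125 = 5^3
gcd(55, 225, 125) = 5.
white roses per bundle = 55 / 5 = 11.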